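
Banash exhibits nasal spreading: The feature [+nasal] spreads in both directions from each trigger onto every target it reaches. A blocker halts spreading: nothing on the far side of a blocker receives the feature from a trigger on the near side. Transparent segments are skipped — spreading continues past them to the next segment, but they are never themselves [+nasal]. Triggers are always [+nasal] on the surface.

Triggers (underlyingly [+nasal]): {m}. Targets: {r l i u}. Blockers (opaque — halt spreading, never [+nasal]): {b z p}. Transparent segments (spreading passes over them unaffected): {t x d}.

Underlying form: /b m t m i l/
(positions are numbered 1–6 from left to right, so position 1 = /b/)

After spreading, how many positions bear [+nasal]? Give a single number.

From /m/ at 2 rightward: 3 /t/ transparent; 4 /m/ is itself a trigger — this domain ends here.
From /m/ at 2 leftward: 1 /b/ blocks.
From /m/ at 4 rightward: 5 /i/ → [+nasal]; 6 /l/ → [+nasal]; word edge.
From /m/ at 4 leftward: 3 /t/ transparent; 2 /m/ is itself a trigger — this domain ends here.
[+nasal] positions on the surface: 2 4 5 6.

4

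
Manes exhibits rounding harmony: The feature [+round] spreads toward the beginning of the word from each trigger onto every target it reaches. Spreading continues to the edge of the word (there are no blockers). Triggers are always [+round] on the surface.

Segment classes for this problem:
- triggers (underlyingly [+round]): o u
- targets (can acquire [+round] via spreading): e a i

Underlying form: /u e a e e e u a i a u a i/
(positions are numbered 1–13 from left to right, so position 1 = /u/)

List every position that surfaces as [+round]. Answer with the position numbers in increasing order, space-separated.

1 2 3 4 5 6 7 8 9 10 11

From /u/ at 1 leftward: word edge.
From /u/ at 7 leftward: 6 /e/ → [+round]; 5 /e/ → [+round]; 4 /e/ → [+round]; 3 /a/ → [+round]; 2 /e/ → [+round]; 1 /u/ is itself a trigger — this domain ends here.
From /u/ at 11 leftward: 10 /a/ → [+round]; 9 /i/ → [+round]; 8 /a/ → [+round]; 7 /u/ is itself a trigger — this domain ends here.
Targets with no active source: positions 12 13 stay [-round].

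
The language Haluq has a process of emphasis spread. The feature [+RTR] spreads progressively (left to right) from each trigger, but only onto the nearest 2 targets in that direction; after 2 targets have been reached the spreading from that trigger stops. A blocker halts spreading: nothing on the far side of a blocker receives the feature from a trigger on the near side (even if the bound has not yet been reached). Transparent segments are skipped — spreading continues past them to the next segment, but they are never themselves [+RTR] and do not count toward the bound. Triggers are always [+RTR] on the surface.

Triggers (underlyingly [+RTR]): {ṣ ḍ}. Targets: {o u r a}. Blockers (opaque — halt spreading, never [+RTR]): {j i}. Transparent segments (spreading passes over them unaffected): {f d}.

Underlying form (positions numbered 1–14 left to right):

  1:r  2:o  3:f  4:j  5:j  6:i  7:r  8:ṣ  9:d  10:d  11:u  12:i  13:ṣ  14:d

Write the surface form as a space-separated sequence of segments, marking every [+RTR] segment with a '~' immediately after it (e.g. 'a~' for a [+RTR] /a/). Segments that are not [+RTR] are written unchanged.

r o f j j i r ṣ~ d d u~ i ṣ~ d

From /ṣ/ at 8 rightward: 9 /d/ transparent; 10 /d/ transparent; 11 /u/ → [+RTR]; 12 /i/ blocks.
From /ṣ/ at 13 rightward: 14 /d/ transparent; word edge.
Targets with no active source: positions 1 2 7 stay [-emphatic].
[+RTR] positions on the surface: 8 11 13.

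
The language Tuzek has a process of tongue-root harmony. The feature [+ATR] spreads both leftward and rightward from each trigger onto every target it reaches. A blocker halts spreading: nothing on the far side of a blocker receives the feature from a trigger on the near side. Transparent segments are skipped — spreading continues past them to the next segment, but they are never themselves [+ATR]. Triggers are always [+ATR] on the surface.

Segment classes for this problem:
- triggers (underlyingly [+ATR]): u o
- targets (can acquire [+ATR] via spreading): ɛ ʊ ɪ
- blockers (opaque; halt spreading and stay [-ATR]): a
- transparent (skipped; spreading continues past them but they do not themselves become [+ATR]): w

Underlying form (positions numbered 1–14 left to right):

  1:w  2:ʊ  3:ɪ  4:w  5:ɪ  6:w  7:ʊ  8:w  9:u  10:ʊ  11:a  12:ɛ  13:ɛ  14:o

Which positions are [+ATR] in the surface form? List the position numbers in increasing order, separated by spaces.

2 3 5 7 9 10 12 13 14

From /u/ at 9 rightward: 10 /ʊ/ → [+ATR]; 11 /a/ blocks.
From /u/ at 9 leftward: 8 /w/ transparent; 7 /ʊ/ → [+ATR]; 6 /w/ transparent; 5 /ɪ/ → [+ATR]; 4 /w/ transparent; 3 /ɪ/ → [+ATR]; 2 /ʊ/ → [+ATR]; 1 /w/ transparent; word edge.
From /o/ at 14 rightward: word edge.
From /o/ at 14 leftward: 13 /ɛ/ → [+ATR]; 12 /ɛ/ → [+ATR]; 11 /a/ blocks.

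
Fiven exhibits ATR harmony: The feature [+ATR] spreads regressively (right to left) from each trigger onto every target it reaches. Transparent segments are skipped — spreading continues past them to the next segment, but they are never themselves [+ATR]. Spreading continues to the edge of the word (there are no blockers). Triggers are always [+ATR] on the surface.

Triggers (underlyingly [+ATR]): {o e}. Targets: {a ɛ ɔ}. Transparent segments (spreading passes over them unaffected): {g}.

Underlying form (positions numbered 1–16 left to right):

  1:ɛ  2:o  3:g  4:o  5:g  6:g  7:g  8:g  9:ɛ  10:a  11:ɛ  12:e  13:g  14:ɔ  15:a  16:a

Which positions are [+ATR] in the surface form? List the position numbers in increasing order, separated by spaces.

1 2 4 9 10 11 12

From /o/ at 2 leftward: 1 /ɛ/ → [+ATR]; word edge.
From /o/ at 4 leftward: 3 /g/ transparent; 2 /o/ is itself a trigger — this domain ends here.
From /e/ at 12 leftward: 11 /ɛ/ → [+ATR]; 10 /a/ → [+ATR]; 9 /ɛ/ → [+ATR]; 8 /g/ transparent; 7 /g/ transparent; 6 /g/ transparent; 5 /g/ transparent; 4 /o/ is itself a trigger — this domain ends here.
Targets with no active source: positions 14 15 16 stay [-ATR].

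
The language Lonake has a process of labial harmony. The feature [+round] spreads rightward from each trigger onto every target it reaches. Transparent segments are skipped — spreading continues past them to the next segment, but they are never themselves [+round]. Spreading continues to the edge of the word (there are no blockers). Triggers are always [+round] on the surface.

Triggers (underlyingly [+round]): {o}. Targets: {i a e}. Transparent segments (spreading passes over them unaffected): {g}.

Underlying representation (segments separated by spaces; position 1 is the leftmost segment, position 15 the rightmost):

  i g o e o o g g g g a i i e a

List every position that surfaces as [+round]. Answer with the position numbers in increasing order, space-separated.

From /o/ at 3 rightward: 4 /e/ → [+round]; 5 /o/ is itself a trigger — this domain ends here.
From /o/ at 5 rightward: 6 /o/ is itself a trigger — this domain ends here.
From /o/ at 6 rightward: 7 /g/ transparent; 8 /g/ transparent; 9 /g/ transparent; 10 /g/ transparent; 11 /a/ → [+round]; 12 /i/ → [+round]; 13 /i/ → [+round]; 14 /e/ → [+round]; 15 /a/ → [+round]; word edge.
Target with no active source: position 1 stays [-round].

3 4 5 6 11 12 13 14 15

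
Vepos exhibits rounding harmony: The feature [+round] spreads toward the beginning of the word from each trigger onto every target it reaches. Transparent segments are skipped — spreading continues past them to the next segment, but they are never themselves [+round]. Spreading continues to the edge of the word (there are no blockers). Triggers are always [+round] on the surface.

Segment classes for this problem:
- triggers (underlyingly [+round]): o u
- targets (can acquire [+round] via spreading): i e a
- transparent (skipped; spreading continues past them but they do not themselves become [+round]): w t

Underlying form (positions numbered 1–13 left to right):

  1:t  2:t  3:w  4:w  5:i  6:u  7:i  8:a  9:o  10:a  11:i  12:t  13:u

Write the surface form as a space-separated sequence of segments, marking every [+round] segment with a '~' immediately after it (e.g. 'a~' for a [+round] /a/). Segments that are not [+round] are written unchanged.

From /u/ at 6 leftward: 5 /i/ → [+round]; 4 /w/ transparent; 3 /w/ transparent; 2 /t/ transparent; 1 /t/ transparent; word edge.
From /o/ at 9 leftward: 8 /a/ → [+round]; 7 /i/ → [+round]; 6 /u/ is itself a trigger — this domain ends here.
From /u/ at 13 leftward: 12 /t/ transparent; 11 /i/ → [+round]; 10 /a/ → [+round]; 9 /o/ is itself a trigger — this domain ends here.
[+round] positions on the surface: 5 6 7 8 9 10 11 13.

t t w w i~ u~ i~ a~ o~ a~ i~ t u~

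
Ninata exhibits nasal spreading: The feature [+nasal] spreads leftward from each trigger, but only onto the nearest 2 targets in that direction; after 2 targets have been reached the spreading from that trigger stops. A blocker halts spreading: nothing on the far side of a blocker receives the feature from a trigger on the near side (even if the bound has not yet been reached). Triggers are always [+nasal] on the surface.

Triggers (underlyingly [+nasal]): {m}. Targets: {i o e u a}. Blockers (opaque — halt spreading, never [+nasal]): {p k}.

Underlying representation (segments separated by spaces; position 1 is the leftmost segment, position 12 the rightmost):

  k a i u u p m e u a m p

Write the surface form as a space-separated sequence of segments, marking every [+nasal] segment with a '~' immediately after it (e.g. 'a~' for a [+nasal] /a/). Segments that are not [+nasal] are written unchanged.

k a i u u p m~ e u~ a~ m~ p

From /m/ at 7 leftward: 6 /p/ blocks.
From /m/ at 11 leftward: 10 /a/ → [+nasal]; 9 /u/ → [+nasal]; bound reached.
Targets with no active source: positions 2 3 4 5 8 stay [-nasal].
[+nasal] positions on the surface: 7 9 10 11.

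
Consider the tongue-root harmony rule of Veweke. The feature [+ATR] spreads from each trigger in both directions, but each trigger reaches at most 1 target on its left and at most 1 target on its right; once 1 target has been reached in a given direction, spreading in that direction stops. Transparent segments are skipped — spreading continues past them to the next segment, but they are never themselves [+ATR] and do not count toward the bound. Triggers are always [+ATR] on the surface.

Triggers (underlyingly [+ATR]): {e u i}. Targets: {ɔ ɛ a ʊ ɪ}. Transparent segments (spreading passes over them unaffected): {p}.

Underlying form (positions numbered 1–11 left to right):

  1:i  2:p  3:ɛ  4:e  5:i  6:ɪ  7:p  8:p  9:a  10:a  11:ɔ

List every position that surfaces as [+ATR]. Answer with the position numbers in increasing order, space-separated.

1 3 4 5 6

From /i/ at 1 rightward: 2 /p/ transparent; 3 /ɛ/ → [+ATR]; bound reached.
From /i/ at 1 leftward: word edge.
From /e/ at 4 rightward: 5 /i/ is itself a trigger — this domain ends here.
From /e/ at 4 leftward: 3 /ɛ/ → [+ATR]; bound reached.
From /i/ at 5 rightward: 6 /ɪ/ → [+ATR]; bound reached.
From /i/ at 5 leftward: 4 /e/ is itself a trigger — this domain ends here.
Targets with no active source: positions 9 10 11 stay [-ATR].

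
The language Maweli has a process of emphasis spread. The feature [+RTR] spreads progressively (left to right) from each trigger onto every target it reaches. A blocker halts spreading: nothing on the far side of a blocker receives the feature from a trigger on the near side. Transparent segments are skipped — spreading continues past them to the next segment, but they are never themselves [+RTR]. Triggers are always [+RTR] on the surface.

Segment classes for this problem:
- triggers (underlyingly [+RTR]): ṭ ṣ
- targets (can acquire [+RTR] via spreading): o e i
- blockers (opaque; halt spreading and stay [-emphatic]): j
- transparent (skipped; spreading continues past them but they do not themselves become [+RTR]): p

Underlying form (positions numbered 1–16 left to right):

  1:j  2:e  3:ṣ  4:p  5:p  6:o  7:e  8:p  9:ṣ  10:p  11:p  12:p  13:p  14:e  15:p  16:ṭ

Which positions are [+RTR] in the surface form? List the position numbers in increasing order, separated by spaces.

From /ṣ/ at 3 rightward: 4 /p/ transparent; 5 /p/ transparent; 6 /o/ → [+RTR]; 7 /e/ → [+RTR]; 8 /p/ transparent; 9 /ṣ/ is itself a trigger — this domain ends here.
From /ṣ/ at 9 rightward: 10 /p/ transparent; 11 /p/ transparent; 12 /p/ transparent; 13 /p/ transparent; 14 /e/ → [+RTR]; 15 /p/ transparent; 16 /ṭ/ is itself a trigger — this domain ends here.
From /ṭ/ at 16 rightward: word edge.
Target with no active source: position 2 stays [-emphatic].

3 6 7 9 14 16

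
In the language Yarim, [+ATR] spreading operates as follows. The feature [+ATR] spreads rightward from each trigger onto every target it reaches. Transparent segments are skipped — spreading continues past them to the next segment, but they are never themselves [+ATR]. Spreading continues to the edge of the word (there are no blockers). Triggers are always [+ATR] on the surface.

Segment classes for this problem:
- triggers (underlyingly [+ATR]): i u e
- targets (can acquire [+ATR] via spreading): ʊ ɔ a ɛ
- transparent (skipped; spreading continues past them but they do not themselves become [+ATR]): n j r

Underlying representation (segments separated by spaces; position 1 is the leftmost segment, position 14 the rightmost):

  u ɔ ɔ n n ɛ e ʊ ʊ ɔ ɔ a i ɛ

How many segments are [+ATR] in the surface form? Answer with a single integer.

12

From /u/ at 1 rightward: 2 /ɔ/ → [+ATR]; 3 /ɔ/ → [+ATR]; 4 /n/ transparent; 5 /n/ transparent; 6 /ɛ/ → [+ATR]; 7 /e/ is itself a trigger — this domain ends here.
From /e/ at 7 rightward: 8 /ʊ/ → [+ATR]; 9 /ʊ/ → [+ATR]; 10 /ɔ/ → [+ATR]; 11 /ɔ/ → [+ATR]; 12 /a/ → [+ATR]; 13 /i/ is itself a trigger — this domain ends here.
From /i/ at 13 rightward: 14 /ɛ/ → [+ATR]; word edge.
[+ATR] positions on the surface: 1 2 3 6 7 8 9 10 11 12 13 14.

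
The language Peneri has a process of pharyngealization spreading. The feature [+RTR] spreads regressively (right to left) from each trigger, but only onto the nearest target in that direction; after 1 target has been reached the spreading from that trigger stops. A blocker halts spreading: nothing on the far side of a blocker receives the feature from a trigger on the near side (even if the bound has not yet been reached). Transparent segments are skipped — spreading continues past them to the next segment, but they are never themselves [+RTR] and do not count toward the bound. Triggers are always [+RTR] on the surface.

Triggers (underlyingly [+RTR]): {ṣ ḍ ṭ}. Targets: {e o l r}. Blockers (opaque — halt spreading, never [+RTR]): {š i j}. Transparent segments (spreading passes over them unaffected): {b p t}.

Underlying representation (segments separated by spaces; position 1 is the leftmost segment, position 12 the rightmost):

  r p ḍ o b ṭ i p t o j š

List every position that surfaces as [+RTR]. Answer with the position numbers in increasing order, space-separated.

From /ḍ/ at 3 leftward: 2 /p/ transparent; 1 /r/ → [+RTR]; bound reached.
From /ṭ/ at 6 leftward: 5 /b/ transparent; 4 /o/ → [+RTR]; bound reached.
Target with no active source: position 10 stays [-emphatic].

1 3 4 6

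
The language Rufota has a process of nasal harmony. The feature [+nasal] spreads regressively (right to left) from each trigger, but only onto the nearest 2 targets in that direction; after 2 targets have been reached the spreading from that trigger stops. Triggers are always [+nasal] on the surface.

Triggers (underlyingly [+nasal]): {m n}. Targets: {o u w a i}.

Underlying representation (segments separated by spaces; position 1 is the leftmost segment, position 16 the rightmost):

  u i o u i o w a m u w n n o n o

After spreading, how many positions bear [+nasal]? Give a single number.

9

From /m/ at 9 leftward: 8 /a/ → [+nasal]; 7 /w/ → [+nasal]; bound reached.
From /n/ at 12 leftward: 11 /w/ → [+nasal]; 10 /u/ → [+nasal]; bound reached.
From /n/ at 13 leftward: 12 /n/ is itself a trigger — this domain ends here.
From /n/ at 15 leftward: 14 /o/ → [+nasal]; 13 /n/ is itself a trigger — this domain ends here.
Targets with no active source: positions 1 2 3 4 5 6 16 stay [-nasal].
[+nasal] positions on the surface: 7 8 9 10 11 12 13 14 15.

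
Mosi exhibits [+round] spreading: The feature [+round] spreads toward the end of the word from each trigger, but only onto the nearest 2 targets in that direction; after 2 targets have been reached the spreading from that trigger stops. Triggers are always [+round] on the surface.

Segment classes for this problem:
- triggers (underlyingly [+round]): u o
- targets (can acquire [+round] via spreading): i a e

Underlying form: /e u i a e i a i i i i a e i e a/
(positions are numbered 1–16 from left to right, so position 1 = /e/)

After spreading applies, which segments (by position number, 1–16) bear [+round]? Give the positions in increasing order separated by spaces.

From /u/ at 2 rightward: 3 /i/ → [+round]; 4 /a/ → [+round]; bound reached.
Targets with no active source: positions 1 5 6 7 8 9 10 11 12 13 14 15 16 stay [-round].

2 3 4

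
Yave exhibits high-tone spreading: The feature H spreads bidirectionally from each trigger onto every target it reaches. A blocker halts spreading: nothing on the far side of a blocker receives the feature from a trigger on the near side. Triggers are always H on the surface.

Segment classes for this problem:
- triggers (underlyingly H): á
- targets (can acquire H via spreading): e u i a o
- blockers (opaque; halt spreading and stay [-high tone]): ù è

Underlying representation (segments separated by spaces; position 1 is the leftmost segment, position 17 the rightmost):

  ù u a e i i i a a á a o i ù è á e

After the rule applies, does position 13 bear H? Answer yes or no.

yes

From /á/ at 10 rightward: 11 /a/ → H; 12 /o/ → H; 13 /i/ → H; 14 /ù/ blocks.
From /á/ at 10 leftward: 9 /a/ → H; 8 /a/ → H; 7 /i/ → H; 6 /i/ → H; 5 /i/ → H; 4 /e/ → H; 3 /a/ → H; 2 /u/ → H; 1 /ù/ blocks.
From /á/ at 16 rightward: 17 /e/ → H; word edge.
From /á/ at 16 leftward: 15 /è/ blocks.
H positions on the surface: 2 3 4 5 6 7 8 9 10 11 12 13 16 17.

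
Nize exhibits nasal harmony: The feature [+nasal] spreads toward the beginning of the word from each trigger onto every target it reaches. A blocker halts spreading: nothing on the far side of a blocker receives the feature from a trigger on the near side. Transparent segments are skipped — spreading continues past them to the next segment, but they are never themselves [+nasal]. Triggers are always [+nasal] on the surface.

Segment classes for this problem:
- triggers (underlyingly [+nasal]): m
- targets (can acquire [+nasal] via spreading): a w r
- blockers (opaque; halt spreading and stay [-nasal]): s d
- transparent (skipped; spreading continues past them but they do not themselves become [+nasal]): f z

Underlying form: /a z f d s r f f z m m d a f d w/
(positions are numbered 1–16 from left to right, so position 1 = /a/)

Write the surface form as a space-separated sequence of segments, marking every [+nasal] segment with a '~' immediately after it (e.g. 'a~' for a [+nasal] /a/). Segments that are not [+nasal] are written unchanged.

From /m/ at 10 leftward: 9 /z/ transparent; 8 /f/ transparent; 7 /f/ transparent; 6 /r/ → [+nasal]; 5 /s/ blocks.
From /m/ at 11 leftward: 10 /m/ is itself a trigger — this domain ends here.
Targets with no active source: positions 1 13 16 stay [-nasal].
[+nasal] positions on the surface: 6 10 11.

a z f d s r~ f f z m~ m~ d a f d w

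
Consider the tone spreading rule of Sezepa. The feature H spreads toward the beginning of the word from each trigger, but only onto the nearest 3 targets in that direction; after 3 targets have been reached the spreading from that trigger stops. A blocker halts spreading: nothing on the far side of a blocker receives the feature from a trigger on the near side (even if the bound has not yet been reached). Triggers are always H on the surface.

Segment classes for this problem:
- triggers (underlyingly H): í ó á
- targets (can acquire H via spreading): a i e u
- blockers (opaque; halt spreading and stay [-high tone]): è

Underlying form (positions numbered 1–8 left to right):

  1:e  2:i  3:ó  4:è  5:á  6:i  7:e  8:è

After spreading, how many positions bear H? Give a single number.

From /ó/ at 3 leftward: 2 /i/ → H; 1 /e/ → H; word edge.
From /á/ at 5 leftward: 4 /è/ blocks.
Targets with no active source: positions 6 7 stay [-high tone].
H positions on the surface: 1 2 3 5.

4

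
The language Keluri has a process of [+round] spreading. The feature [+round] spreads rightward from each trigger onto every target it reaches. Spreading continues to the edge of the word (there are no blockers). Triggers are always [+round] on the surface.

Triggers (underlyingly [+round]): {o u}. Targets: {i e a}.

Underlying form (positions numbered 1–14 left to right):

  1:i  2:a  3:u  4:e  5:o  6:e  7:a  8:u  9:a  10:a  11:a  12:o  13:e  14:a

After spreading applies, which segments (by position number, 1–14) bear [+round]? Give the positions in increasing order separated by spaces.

3 4 5 6 7 8 9 10 11 12 13 14

From /u/ at 3 rightward: 4 /e/ → [+round]; 5 /o/ is itself a trigger — this domain ends here.
From /o/ at 5 rightward: 6 /e/ → [+round]; 7 /a/ → [+round]; 8 /u/ is itself a trigger — this domain ends here.
From /u/ at 8 rightward: 9 /a/ → [+round]; 10 /a/ → [+round]; 11 /a/ → [+round]; 12 /o/ is itself a trigger — this domain ends here.
From /o/ at 12 rightward: 13 /e/ → [+round]; 14 /a/ → [+round]; word edge.
Targets with no active source: positions 1 2 stay [-round].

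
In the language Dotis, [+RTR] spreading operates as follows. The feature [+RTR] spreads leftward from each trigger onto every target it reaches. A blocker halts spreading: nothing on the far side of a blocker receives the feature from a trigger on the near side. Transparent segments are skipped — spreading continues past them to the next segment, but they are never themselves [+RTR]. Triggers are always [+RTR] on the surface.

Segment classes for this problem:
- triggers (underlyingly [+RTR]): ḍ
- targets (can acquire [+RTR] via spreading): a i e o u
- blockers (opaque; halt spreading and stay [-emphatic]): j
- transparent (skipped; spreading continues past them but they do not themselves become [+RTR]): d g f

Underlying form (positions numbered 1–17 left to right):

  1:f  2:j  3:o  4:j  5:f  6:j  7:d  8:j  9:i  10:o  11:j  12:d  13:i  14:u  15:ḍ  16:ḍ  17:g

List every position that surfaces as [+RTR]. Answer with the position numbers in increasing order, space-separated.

From /ḍ/ at 15 leftward: 14 /u/ → [+RTR]; 13 /i/ → [+RTR]; 12 /d/ transparent; 11 /j/ blocks.
From /ḍ/ at 16 leftward: 15 /ḍ/ is itself a trigger — this domain ends here.
Targets with no active source: positions 3 9 10 stay [-emphatic].

13 14 15 16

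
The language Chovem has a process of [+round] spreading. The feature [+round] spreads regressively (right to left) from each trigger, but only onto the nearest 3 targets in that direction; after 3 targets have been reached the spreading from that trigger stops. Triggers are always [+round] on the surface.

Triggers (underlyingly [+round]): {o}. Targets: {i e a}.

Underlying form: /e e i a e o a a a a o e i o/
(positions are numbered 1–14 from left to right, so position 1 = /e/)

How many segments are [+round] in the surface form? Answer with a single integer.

11

From /o/ at 6 leftward: 5 /e/ → [+round]; 4 /a/ → [+round]; 3 /i/ → [+round]; bound reached.
From /o/ at 11 leftward: 10 /a/ → [+round]; 9 /a/ → [+round]; 8 /a/ → [+round]; bound reached.
From /o/ at 14 leftward: 13 /i/ → [+round]; 12 /e/ → [+round]; 11 /o/ is itself a trigger — this domain ends here.
Targets with no active source: positions 1 2 7 stay [-round].
[+round] positions on the surface: 3 4 5 6 8 9 10 11 12 13 14.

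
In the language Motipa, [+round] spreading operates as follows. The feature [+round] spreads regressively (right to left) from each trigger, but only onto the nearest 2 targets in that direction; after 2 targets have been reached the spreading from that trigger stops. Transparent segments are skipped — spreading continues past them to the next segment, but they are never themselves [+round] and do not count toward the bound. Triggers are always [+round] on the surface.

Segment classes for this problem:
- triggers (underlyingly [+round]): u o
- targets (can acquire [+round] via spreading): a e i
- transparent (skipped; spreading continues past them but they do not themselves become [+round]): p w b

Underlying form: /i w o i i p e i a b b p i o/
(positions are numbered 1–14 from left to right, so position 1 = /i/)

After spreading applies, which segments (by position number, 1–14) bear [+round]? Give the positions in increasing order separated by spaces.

From /o/ at 3 leftward: 2 /w/ transparent; 1 /i/ → [+round]; word edge.
From /o/ at 14 leftward: 13 /i/ → [+round]; 12 /p/ transparent; 11 /b/ transparent; 10 /b/ transparent; 9 /a/ → [+round]; bound reached.
Targets with no active source: positions 4 5 7 8 stay [-round].

1 3 9 13 14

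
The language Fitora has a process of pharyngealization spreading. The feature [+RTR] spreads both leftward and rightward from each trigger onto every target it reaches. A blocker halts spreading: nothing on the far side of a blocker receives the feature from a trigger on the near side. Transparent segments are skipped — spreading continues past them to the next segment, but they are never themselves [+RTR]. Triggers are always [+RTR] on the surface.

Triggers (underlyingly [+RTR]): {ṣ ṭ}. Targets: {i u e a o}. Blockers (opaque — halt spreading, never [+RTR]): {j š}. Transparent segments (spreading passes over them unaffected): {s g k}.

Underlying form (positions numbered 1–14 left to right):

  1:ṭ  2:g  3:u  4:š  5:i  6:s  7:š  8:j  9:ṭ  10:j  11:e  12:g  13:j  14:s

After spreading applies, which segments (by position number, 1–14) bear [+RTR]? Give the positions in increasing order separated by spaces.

1 3 9

From /ṭ/ at 1 rightward: 2 /g/ transparent; 3 /u/ → [+RTR]; 4 /š/ blocks.
From /ṭ/ at 1 leftward: word edge.
From /ṭ/ at 9 rightward: 10 /j/ blocks.
From /ṭ/ at 9 leftward: 8 /j/ blocks.
Targets with no active source: positions 5 11 stay [-emphatic].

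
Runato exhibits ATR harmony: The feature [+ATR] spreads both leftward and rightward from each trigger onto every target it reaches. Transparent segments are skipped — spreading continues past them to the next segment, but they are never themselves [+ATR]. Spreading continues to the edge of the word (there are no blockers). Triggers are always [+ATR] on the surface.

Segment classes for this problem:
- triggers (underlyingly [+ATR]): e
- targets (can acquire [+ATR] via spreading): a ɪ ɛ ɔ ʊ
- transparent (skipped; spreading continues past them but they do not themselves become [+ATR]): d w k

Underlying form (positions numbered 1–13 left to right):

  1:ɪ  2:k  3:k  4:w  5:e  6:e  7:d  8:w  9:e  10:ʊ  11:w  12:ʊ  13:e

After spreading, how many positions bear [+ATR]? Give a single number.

From /e/ at 5 rightward: 6 /e/ is itself a trigger — this domain ends here.
From /e/ at 5 leftward: 4 /w/ transparent; 3 /k/ transparent; 2 /k/ transparent; 1 /ɪ/ → [+ATR]; word edge.
From /e/ at 6 rightward: 7 /d/ transparent; 8 /w/ transparent; 9 /e/ is itself a trigger — this domain ends here.
From /e/ at 6 leftward: 5 /e/ is itself a trigger — this domain ends here.
From /e/ at 9 rightward: 10 /ʊ/ → [+ATR]; 11 /w/ transparent; 12 /ʊ/ → [+ATR]; 13 /e/ is itself a trigger — this domain ends here.
From /e/ at 9 leftward: 8 /w/ transparent; 7 /d/ transparent; 6 /e/ is itself a trigger — this domain ends here.
From /e/ at 13 rightward: word edge.
From /e/ at 13 leftward: 12 /ʊ/ → [+ATR]; 11 /w/ transparent; 10 /ʊ/ → [+ATR]; 9 /e/ is itself a trigger — this domain ends here.
[+ATR] positions on the surface: 1 5 6 9 10 12 13.

7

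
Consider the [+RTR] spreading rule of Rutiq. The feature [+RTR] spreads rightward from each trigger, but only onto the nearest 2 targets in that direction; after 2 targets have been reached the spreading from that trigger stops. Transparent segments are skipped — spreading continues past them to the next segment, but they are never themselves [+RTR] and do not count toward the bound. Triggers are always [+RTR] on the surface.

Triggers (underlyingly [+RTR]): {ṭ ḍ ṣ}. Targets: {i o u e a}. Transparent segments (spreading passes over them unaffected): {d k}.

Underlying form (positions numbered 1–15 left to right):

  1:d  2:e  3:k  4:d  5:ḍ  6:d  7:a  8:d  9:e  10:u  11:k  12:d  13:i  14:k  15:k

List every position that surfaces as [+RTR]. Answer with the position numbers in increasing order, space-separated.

5 7 9

From /ḍ/ at 5 rightward: 6 /d/ transparent; 7 /a/ → [+RTR]; 8 /d/ transparent; 9 /e/ → [+RTR]; bound reached.
Targets with no active source: positions 2 10 13 stay [-emphatic].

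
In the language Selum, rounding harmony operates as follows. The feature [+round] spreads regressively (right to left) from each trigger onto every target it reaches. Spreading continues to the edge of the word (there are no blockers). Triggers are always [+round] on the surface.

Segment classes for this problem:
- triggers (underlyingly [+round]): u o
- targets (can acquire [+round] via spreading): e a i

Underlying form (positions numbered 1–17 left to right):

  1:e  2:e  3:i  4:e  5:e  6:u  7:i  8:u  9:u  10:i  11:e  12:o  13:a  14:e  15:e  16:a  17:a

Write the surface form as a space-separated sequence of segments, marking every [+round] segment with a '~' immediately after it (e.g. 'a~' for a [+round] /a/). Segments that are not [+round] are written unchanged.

From /u/ at 6 leftward: 5 /e/ → [+round]; 4 /e/ → [+round]; 3 /i/ → [+round]; 2 /e/ → [+round]; 1 /e/ → [+round]; word edge.
From /u/ at 8 leftward: 7 /i/ → [+round]; 6 /u/ is itself a trigger — this domain ends here.
From /u/ at 9 leftward: 8 /u/ is itself a trigger — this domain ends here.
From /o/ at 12 leftward: 11 /e/ → [+round]; 10 /i/ → [+round]; 9 /u/ is itself a trigger — this domain ends here.
Targets with no active source: positions 13 14 15 16 17 stay [-round].
[+round] positions on the surface: 1 2 3 4 5 6 7 8 9 10 11 12.

e~ e~ i~ e~ e~ u~ i~ u~ u~ i~ e~ o~ a e e a a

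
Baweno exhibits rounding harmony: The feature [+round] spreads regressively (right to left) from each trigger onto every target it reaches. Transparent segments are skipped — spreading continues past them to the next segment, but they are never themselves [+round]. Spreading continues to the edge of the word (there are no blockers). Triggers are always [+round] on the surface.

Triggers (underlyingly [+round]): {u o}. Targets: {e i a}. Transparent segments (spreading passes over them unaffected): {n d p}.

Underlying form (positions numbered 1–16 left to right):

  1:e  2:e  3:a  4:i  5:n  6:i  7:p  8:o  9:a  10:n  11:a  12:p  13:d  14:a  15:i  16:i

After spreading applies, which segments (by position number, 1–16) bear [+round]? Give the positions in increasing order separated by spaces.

From /o/ at 8 leftward: 7 /p/ transparent; 6 /i/ → [+round]; 5 /n/ transparent; 4 /i/ → [+round]; 3 /a/ → [+round]; 2 /e/ → [+round]; 1 /e/ → [+round]; word edge.
Targets with no active source: positions 9 11 14 15 16 stay [-round].

1 2 3 4 6 8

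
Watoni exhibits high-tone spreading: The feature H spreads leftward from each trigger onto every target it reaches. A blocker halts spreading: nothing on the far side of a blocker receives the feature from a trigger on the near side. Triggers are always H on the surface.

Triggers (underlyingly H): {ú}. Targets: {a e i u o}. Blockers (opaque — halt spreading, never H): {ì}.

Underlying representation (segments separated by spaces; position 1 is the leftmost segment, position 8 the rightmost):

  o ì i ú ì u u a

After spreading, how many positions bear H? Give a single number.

2

From /ú/ at 4 leftward: 3 /i/ → H; 2 /ì/ blocks.
Targets with no active source: positions 1 6 7 8 stay [-high tone].
H positions on the surface: 3 4.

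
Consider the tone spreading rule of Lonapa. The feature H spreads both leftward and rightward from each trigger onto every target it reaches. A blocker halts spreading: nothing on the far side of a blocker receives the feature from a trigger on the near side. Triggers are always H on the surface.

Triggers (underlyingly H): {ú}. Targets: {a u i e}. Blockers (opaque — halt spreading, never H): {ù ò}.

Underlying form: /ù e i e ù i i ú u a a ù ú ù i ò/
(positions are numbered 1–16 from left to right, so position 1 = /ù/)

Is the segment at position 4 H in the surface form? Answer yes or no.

no

From /ú/ at 8 rightward: 9 /u/ → H; 10 /a/ → H; 11 /a/ → H; 12 /ù/ blocks.
From /ú/ at 8 leftward: 7 /i/ → H; 6 /i/ → H; 5 /ù/ blocks.
From /ú/ at 13 rightward: 14 /ù/ blocks.
From /ú/ at 13 leftward: 12 /ù/ blocks.
Targets with no active source: positions 2 3 4 15 stay [-high tone].
H positions on the surface: 6 7 8 9 10 11 13.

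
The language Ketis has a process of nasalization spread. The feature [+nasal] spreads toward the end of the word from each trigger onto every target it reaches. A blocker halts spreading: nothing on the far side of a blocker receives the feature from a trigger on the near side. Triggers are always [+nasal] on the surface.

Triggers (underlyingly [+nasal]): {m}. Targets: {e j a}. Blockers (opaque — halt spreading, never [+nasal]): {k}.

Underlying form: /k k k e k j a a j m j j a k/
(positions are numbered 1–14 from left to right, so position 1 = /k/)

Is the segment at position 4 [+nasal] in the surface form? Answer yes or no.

From /m/ at 10 rightward: 11 /j/ → [+nasal]; 12 /j/ → [+nasal]; 13 /a/ → [+nasal]; 14 /k/ blocks.
Targets with no active source: positions 4 6 7 8 9 stay [-nasal].
[+nasal] positions on the surface: 10 11 12 13.

no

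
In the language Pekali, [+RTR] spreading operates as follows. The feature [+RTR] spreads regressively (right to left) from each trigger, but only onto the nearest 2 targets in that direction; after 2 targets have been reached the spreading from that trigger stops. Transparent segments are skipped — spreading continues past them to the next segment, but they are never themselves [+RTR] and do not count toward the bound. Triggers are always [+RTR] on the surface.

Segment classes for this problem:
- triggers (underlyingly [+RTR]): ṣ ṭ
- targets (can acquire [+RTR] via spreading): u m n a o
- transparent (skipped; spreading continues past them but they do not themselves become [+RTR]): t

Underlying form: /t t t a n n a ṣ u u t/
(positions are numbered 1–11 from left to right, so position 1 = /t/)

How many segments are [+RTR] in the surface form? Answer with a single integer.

3

From /ṣ/ at 8 leftward: 7 /a/ → [+RTR]; 6 /n/ → [+RTR]; bound reached.
Targets with no active source: positions 4 5 9 10 stay [-emphatic].
[+RTR] positions on the surface: 6 7 8.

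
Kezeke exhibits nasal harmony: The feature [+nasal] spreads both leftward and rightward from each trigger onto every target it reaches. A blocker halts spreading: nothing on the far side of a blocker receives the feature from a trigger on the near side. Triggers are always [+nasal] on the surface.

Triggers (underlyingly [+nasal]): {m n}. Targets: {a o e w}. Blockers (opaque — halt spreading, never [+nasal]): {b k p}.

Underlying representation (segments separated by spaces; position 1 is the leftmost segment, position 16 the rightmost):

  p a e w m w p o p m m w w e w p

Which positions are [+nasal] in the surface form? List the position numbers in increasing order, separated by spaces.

From /m/ at 5 rightward: 6 /w/ → [+nasal]; 7 /p/ blocks.
From /m/ at 5 leftward: 4 /w/ → [+nasal]; 3 /e/ → [+nasal]; 2 /a/ → [+nasal]; 1 /p/ blocks.
From /m/ at 10 rightward: 11 /m/ is itself a trigger — this domain ends here.
From /m/ at 10 leftward: 9 /p/ blocks.
From /m/ at 11 rightward: 12 /w/ → [+nasal]; 13 /w/ → [+nasal]; 14 /e/ → [+nasal]; 15 /w/ → [+nasal]; 16 /p/ blocks.
From /m/ at 11 leftward: 10 /m/ is itself a trigger — this domain ends here.
Target with no active source: position 8 stays [-nasal].

2 3 4 5 6 10 11 12 13 14 15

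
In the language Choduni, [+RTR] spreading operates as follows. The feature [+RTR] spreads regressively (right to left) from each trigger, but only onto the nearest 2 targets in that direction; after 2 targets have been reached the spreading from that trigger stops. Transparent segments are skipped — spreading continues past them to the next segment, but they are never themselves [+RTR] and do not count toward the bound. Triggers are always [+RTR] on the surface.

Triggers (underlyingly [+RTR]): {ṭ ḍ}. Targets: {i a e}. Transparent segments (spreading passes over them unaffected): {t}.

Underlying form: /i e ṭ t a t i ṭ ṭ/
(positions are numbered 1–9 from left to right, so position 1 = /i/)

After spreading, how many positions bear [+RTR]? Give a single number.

7

From /ṭ/ at 3 leftward: 2 /e/ → [+RTR]; 1 /i/ → [+RTR]; bound reached.
From /ṭ/ at 8 leftward: 7 /i/ → [+RTR]; 6 /t/ transparent; 5 /a/ → [+RTR]; bound reached.
From /ṭ/ at 9 leftward: 8 /ṭ/ is itself a trigger — this domain ends here.
[+RTR] positions on the surface: 1 2 3 5 7 8 9.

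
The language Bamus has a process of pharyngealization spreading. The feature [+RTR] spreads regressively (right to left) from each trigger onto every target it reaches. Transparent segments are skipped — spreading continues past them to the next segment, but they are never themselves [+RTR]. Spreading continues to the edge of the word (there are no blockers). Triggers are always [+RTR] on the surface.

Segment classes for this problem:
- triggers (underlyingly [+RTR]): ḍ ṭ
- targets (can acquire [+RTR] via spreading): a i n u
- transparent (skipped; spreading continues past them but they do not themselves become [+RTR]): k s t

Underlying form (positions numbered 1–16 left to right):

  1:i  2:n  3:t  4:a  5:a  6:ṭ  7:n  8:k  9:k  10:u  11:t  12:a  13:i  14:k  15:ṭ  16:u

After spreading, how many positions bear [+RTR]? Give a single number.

10

From /ṭ/ at 6 leftward: 5 /a/ → [+RTR]; 4 /a/ → [+RTR]; 3 /t/ transparent; 2 /n/ → [+RTR]; 1 /i/ → [+RTR]; word edge.
From /ṭ/ at 15 leftward: 14 /k/ transparent; 13 /i/ → [+RTR]; 12 /a/ → [+RTR]; 11 /t/ transparent; 10 /u/ → [+RTR]; 9 /k/ transparent; 8 /k/ transparent; 7 /n/ → [+RTR]; 6 /ṭ/ is itself a trigger — this domain ends here.
Target with no active source: position 16 stays [-emphatic].
[+RTR] positions on the surface: 1 2 4 5 6 7 10 12 13 15.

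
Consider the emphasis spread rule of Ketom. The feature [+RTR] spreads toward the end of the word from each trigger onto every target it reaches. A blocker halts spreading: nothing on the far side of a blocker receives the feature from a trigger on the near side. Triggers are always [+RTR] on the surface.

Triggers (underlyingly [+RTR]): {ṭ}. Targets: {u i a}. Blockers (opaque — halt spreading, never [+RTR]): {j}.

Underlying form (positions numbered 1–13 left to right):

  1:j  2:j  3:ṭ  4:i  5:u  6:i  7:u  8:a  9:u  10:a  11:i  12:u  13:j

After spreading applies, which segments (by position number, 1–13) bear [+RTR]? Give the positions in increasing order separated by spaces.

3 4 5 6 7 8 9 10 11 12

From /ṭ/ at 3 rightward: 4 /i/ → [+RTR]; 5 /u/ → [+RTR]; 6 /i/ → [+RTR]; 7 /u/ → [+RTR]; 8 /a/ → [+RTR]; 9 /u/ → [+RTR]; 10 /a/ → [+RTR]; 11 /i/ → [+RTR]; 12 /u/ → [+RTR]; 13 /j/ blocks.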